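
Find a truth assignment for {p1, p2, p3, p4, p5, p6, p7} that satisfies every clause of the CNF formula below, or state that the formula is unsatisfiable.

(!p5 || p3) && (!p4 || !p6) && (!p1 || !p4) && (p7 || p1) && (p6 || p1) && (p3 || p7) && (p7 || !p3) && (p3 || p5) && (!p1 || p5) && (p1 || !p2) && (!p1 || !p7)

Try p5 = true.
(p3) alone gives p3 = true.
(p7) alone gives p7 = true.
(!p1) alone gives p1 = false.
(p6) alone gives p6 = true.
(!p4) alone gives p4 = false.
(!p2) alone gives p2 = false.
This assignment satisfies each clause.

p1 ↦ false,  p2 ↦ false,  p3 ↦ true,  p4 ↦ false,  p5 ↦ true,  p6 ↦ true,  p7 ↦ true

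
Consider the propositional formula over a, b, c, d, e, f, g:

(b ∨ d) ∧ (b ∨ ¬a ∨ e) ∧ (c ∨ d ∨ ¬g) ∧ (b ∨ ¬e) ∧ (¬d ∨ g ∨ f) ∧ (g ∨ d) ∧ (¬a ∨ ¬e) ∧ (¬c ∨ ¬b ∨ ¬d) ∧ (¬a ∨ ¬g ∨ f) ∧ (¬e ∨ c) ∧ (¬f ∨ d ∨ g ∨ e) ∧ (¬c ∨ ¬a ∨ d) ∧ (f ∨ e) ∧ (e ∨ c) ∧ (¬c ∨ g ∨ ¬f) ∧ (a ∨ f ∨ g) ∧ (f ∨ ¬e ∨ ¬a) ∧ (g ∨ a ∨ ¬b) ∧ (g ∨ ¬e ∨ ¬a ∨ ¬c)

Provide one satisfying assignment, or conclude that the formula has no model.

a ↦ False, b ↦ True, c ↦ True, d ↦ False, e ↦ True, f ↦ False, g ↦ True

Branch on b: set b = True.
Branch on g: set g = True.
Branch on c: set c = True.
From the singleton clause (¬d), d = False.
From the singleton clause (¬a), a = False.
Branch on f: set f = False.
From the singleton clause (e), e = True.
Every clause now holds.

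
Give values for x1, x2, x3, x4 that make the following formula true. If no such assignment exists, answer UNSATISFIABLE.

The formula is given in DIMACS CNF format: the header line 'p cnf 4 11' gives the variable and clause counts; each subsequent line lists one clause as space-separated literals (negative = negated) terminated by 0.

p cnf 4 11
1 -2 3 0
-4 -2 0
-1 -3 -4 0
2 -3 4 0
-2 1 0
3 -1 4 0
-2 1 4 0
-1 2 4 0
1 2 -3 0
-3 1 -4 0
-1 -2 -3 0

x1 ↦ True; x2 ↦ False; x3 ↦ False; x4 ↦ True

Try x4 = True.
From the singleton clause (¬x2), x2 = False.
Try x1 = True.
From the singleton clause (¬x3), x3 = False.
All clauses are satisfied.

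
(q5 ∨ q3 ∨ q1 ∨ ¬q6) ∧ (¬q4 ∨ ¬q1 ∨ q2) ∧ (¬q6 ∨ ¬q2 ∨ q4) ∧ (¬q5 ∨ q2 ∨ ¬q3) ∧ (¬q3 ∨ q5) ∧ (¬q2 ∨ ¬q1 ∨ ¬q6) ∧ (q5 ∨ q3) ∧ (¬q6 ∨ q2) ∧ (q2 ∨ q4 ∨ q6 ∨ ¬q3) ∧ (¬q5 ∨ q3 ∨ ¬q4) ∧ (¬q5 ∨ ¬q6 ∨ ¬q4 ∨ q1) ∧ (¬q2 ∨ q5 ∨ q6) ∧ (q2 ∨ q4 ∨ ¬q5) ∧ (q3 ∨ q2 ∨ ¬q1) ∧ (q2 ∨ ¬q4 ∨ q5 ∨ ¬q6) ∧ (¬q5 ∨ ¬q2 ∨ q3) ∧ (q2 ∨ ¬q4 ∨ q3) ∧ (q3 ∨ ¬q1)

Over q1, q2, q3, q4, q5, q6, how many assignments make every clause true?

4

There are 2^6 = 64 truth assignments over (q1, q2, q3, q4, q5, q6).
Split on q6. With q6 = True, the clauses containing q6 are satisfied and ¬q6 drops from the rest; 0 of the 2^5 = 32 assignments to the other variables satisfy what remains.
With q6 = False, by the same count on the reduced clause set, 4 assignments work.
(One model: q1=F, q2=T, q3=T, q4=F, q5=T, q6=F.)
Total: 0 + 4 = 4.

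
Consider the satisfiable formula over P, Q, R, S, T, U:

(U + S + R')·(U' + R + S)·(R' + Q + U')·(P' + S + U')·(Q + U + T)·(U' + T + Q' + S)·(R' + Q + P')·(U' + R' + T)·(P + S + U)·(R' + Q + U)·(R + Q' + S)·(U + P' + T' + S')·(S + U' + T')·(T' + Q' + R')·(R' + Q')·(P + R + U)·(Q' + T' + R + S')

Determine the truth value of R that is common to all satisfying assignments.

False

Suppose R = 1.
From the singleton clause (Q'), Q = 0.
From the singleton clause (U'), U = 0.
But (U) is also a unit clause — contradiction.
So every satisfying assignment has R = False.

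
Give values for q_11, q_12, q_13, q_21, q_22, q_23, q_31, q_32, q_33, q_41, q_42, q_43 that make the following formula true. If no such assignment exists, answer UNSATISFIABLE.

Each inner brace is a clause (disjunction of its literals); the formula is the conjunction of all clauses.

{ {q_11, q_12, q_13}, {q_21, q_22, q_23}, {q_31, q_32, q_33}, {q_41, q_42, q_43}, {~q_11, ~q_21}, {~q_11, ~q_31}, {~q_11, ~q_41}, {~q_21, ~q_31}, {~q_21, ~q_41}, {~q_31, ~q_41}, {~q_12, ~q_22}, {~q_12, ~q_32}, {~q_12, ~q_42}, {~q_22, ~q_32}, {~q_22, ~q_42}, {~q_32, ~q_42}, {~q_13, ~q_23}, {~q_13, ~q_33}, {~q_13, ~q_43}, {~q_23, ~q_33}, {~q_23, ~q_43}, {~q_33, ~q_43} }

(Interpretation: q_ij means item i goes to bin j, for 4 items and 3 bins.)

UNSATISFIABLE

Case q_11 = 0:
Case q_12 = 1:
Unit clause (~q_22) forces q_22 = 0.
Unit clause (~q_32) forces q_32 = 0.
Unit clause (~q_42) forces q_42 = 0.
Case q_21 = 1:
Unit clause (~q_31) forces q_31 = 0.
Unit clause (q_33) forces q_33 = 1.
Unit clause (~q_41) forces q_41 = 0.
Unit clause (q_43) forces q_43 = 1.
That conflicts with the unit clause (~q_43).
So q_21 must be the other value — set q_21 = 0.
Unit clause (q_23) forces q_23 = 1.
Unit clause (~q_13) forces q_13 = 0.
Unit clause (~q_33) forces q_33 = 0.
Unit clause (q_31) forces q_31 = 1.
Unit clause (~q_41) forces q_41 = 0.
Unit clause (q_43) forces q_43 = 1.
That conflicts with the unit clause (~q_43).
Either choice for q_21 ends in contradiction.
So q_12 must be the other value — set q_12 = 0.
Unit clause (q_13) forces q_13 = 1.
Unit clause (~q_23) forces q_23 = 0.
Unit clause (~q_33) forces q_33 = 0.
Unit clause (~q_43) forces q_43 = 0.
Case q_21 = 1:
Unit clause (~q_31) forces q_31 = 0.
Unit clause (q_32) forces q_32 = 1.
Unit clause (~q_41) forces q_41 = 0.
Unit clause (q_42) forces q_42 = 1.
That conflicts with the unit clause (~q_42).
So q_21 must be the other value — set q_21 = 0.
Unit clause (q_22) forces q_22 = 1.
Unit clause (~q_32) forces q_32 = 0.
Unit clause (q_31) forces q_31 = 1.
Unit clause (~q_41) forces q_41 = 0.
Unit clause (q_42) forces q_42 = 1.
That conflicts with the unit clause (~q_42).
Either choice for q_21 ends in contradiction.
Either choice for q_12 ends in contradiction.
So q_11 must be the other value — set q_11 = 1.
Unit clause (~q_21) forces q_21 = 0.
Unit clause (~q_31) forces q_31 = 0.
Unit clause (~q_41) forces q_41 = 0.
Case q_22 = 1:
Unit clause (~q_12) forces q_12 = 0.
Unit clause (~q_32) forces q_32 = 0.
Unit clause (q_33) forces q_33 = 1.
Unit clause (~q_42) forces q_42 = 0.
Unit clause (q_43) forces q_43 = 1.
That conflicts with the unit clause (~q_43).
So q_22 must be the other value — set q_22 = 0.
Unit clause (q_23) forces q_23 = 1.
Unit clause (~q_13) forces q_13 = 0.
Unit clause (~q_33) forces q_33 = 0.
Unit clause (q_32) forces q_32 = 1.
Unit clause (~q_12) forces q_12 = 0.
Unit clause (~q_42) forces q_42 = 0.
Unit clause (q_43) forces q_43 = 1.
That conflicts with the unit clause (~q_43).
Either choice for q_22 ends in contradiction.
Either choice for q_11 ends in contradiction.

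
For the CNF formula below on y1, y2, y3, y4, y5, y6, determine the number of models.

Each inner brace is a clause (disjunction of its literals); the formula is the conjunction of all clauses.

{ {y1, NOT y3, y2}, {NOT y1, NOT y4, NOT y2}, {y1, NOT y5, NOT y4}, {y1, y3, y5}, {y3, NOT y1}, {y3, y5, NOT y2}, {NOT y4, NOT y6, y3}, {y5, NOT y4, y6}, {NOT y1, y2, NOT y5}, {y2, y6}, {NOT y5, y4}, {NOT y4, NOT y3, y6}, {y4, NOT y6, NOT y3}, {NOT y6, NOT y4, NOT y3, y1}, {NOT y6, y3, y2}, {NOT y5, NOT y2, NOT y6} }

There are 2^6 = 64 truth assignments over (y1, y2, y3, y4, y5, y6).
Split on y3. With y3 = true, the clauses containing y3 are satisfied and NOT y3 drops from the rest; 3 of the 2^5 = 32 assignments to the other variables satisfy what remains.
With y3 = false, by the same count on the reduced clause set, 0 assignments work.
(One model: y1=F, y2=T, y3=T, y4=F, y5=F, y6=F.)
Total: 3 + 0 = 3.

3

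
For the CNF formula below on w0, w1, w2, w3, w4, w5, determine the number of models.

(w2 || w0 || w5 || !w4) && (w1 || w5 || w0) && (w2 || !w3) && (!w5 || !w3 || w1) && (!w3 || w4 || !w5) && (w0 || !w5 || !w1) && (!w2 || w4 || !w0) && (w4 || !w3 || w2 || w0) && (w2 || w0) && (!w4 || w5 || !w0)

15

There are 2^6 = 64 truth assignments over (w0, w1, w2, w3, w4, w5).
Split on w3. With w3 = true, the clauses containing w3 are satisfied and !w3 drops from the rest; 3 of the 2^5 = 32 assignments to the other variables satisfy what remains.
With w3 = false, by the same count on the reduced clause set, 12 assignments work.
Total: 3 + 12 = 15.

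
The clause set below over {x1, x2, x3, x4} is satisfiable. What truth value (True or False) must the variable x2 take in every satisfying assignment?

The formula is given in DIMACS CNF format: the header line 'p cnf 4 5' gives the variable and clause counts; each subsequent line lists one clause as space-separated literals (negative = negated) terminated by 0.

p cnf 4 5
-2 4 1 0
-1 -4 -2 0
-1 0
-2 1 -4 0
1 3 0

Suppose x2 = True.
(¬x1) alone gives x1 = False.
(x4) alone gives x4 = True.
That conflicts with the unit clause (¬x4).
So every satisfying assignment has x2 = False.

False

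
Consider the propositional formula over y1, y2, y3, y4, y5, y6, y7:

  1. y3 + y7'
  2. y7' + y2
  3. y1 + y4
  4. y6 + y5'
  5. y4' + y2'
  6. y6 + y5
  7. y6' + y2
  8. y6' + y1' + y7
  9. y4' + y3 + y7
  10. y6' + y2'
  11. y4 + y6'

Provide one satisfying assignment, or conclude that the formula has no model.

Case y3 = 1:
Case y7 = 0:
Case y1 = 1:
From the singleton clause (y6'), y6 = 0.
From the singleton clause (y5'), y5 = 0.
But (y5) is also a unit clause — contradiction.
So y1 must be the other value — set y1 = 0.
From the singleton clause (y4), y4 = 1.
From the singleton clause (y2'), y2 = 0.
From the singleton clause (y6'), y6 = 0.
From the singleton clause (y5'), y5 = 0.
But (y5) is also a unit clause — contradiction.
Either choice for y1 ends in contradiction.
So y7 must be the other value — set y7 = 1.
From the singleton clause (y2), y2 = 1.
From the singleton clause (y4'), y4 = 0.
From the singleton clause (y1), y1 = 1.
From the singleton clause (y6'), y6 = 0.
From the singleton clause (y5'), y5 = 0.
But (y5) is also a unit clause — contradiction.
Either choice for y7 ends in contradiction.
So y3 must be the other value — set y3 = 0.
From the singleton clause (y7'), y7 = 0.
From the singleton clause (y4'), y4 = 0.
From the singleton clause (y1), y1 = 1.
From the singleton clause (y6'), y6 = 0.
From the singleton clause (y5'), y5 = 0.
But (y5) is also a unit clause — contradiction.
Either choice for y3 ends in contradiction.

UNSATISFIABLE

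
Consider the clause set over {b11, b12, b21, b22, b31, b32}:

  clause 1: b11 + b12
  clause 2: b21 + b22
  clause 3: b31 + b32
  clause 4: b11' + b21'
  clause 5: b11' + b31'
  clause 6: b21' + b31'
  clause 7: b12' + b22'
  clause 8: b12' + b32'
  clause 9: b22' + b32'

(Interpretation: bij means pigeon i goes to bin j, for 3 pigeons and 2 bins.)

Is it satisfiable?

Unsatisfiable

Suppose b11 = 1.
The clause (b21') is unit, so b21 = 0.
The clause (b22) is unit, so b22 = 1.
The clause (b31') is unit, so b31 = 0.
The clause (b32) is unit, so b32 = 1.
That conflicts with the unit clause (b32').
Backtrack on b11: now try b11 = 0.
The clause (b12) is unit, so b12 = 1.
The clause (b22') is unit, so b22 = 0.
The clause (b21) is unit, so b21 = 1.
The clause (b31') is unit, so b31 = 0.
The clause (b32) is unit, so b32 = 1.
That conflicts with the unit clause (b32').
Either choice for b11 ends in contradiction.
No assignment satisfies every clause.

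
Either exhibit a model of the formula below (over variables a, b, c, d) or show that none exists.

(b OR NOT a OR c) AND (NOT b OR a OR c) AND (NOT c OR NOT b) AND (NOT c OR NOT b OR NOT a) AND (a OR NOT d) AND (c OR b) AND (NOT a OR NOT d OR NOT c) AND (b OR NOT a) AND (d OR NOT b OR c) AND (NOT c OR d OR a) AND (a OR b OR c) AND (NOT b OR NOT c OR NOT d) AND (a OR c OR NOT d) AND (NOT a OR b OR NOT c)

Branch on c: set c = false.
From the singleton clause (b), b = true.
From the singleton clause (a), a = true.
From the singleton clause (d), d = true.
All clauses are satisfied.

a: true; b: true; c: false; d: true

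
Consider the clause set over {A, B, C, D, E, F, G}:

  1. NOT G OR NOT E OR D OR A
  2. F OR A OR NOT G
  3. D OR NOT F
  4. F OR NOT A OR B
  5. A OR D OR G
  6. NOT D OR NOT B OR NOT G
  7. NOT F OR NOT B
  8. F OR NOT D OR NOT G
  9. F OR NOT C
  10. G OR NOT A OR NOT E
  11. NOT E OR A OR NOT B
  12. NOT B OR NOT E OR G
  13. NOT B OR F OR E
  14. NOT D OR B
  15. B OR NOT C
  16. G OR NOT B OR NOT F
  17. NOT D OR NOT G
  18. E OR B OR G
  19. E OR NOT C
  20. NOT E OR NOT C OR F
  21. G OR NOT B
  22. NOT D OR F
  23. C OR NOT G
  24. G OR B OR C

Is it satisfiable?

Suppose D = true.
The clause (B) is unit, so B = true.
The clause (NOT G) is unit, so G = false.
But (G) is also a unit clause — contradiction.
So D must be the other value — set D = false.
The clause (NOT F) is unit, so F = false.
The clause (NOT C) is unit, so C = false.
The clause (NOT G) is unit, so G = false.
The clause (A) is unit, so A = true.
The clause (B) is unit, so B = true.
But (NOT B) is also a unit clause — contradiction.
Neither D = true nor D = false works.
No assignment satisfies every clause.

Unsatisfiable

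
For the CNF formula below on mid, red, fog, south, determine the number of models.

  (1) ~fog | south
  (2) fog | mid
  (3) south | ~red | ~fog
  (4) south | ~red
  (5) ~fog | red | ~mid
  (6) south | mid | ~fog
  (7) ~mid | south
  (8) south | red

5

There are 2^4 = 16 truth assignments over (mid, red, fog, south).
Split on mid. With mid = 1, the clauses containing mid are satisfied and ~mid drops from the rest; 3 of the 2^3 = 8 assignments to the other variables satisfy what remains.
With mid = 0, by the same count on the reduced clause set, 2 assignments work.
(One model: mid=F, red=F, fog=T, south=T.)
Total: 3 + 2 = 5.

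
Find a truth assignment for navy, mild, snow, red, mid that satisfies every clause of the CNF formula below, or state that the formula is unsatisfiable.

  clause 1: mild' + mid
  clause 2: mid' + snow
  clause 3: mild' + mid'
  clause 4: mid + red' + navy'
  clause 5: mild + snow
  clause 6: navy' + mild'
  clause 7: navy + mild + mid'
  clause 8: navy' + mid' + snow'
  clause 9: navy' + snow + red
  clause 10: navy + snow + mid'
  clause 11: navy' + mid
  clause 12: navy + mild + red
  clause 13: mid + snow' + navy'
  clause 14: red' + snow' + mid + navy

UNSATISFIABLE

Try mild = 0.
The clause (snow) is unit, so snow = 1.
Try navy = 1.
The clause (mid') is unit, so mid = 0.
Now (mid) is unsatisfied and unit — conflict.
That branch fails; take navy = 0 instead.
The clause (mid') is unit, so mid = 0.
The clause (red) is unit, so red = 1.
Now (red') is unsatisfied and unit — conflict.
Neither navy = 1 nor navy = 0 works.
That branch fails; take mild = 1 instead.
The clause (mid) is unit, so mid = 1.
Now (mid') is unsatisfied and unit — conflict.
Neither mild = 1 nor mild = 0 works.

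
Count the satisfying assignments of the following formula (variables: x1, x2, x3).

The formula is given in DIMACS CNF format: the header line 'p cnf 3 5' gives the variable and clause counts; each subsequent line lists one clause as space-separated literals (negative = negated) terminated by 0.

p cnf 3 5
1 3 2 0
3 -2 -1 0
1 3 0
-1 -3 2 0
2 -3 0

There are 2^3 = 8 truth assignments over (x1, x2, x3).
Check each against the 5 clauses (columns in the order x1, x2, x3):
  F F F  ✗ fails (x1 ∨ x3 ∨ x2)
  F F T  ✗ fails (x2 ∨ ¬x3)
  F T F  ✗ fails (x1 ∨ x3)
  F T T  ✓ satisfies all
  T F F  ✓ satisfies all
  T F T  ✗ fails (¬x1 ∨ ¬x3 ∨ x2)
  T T F  ✗ fails (x3 ∨ ¬x2 ∨ ¬x1)
  T T T  ✓ satisfies all
3 of the 8 rows are models.

3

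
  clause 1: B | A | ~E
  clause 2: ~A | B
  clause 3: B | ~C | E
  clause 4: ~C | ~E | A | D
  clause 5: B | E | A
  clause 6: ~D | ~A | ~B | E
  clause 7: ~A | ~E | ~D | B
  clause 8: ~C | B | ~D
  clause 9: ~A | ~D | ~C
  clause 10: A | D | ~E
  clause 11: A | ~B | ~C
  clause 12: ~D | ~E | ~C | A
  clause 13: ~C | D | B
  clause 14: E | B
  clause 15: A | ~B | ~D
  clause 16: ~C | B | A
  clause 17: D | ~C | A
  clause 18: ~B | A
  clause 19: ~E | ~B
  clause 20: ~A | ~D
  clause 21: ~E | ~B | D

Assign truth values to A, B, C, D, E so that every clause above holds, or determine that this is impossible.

A ↦ 1, B ↦ 1, C ↦ 1, D ↦ 0, E ↦ 0

Try A = 1.
The clause (B) is unit, so B = 1.
The clause (~E) is unit, so E = 0.
The clause (~D) is unit, so D = 0.
No clause remains; C is free.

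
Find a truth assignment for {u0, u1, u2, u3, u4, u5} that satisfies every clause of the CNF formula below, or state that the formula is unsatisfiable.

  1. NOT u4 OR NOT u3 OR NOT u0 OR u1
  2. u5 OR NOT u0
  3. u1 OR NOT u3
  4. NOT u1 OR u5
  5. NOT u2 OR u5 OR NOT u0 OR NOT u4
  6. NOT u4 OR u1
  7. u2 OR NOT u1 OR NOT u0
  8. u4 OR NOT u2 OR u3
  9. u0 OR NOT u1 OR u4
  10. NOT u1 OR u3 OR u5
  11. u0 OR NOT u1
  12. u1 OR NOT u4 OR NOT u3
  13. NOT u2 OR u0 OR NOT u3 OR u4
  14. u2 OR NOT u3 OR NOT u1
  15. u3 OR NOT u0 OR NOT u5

Try u5 = true.
Try u1 = false.
Unit clause (NOT u3) forces u3 = false.
Unit clause (NOT u4) forces u4 = false.
Unit clause (NOT u2) forces u2 = false.
Unit clause (NOT u0) forces u0 = false.
Every clause now holds.

u0 ↦ false; u1 ↦ false; u2 ↦ false; u3 ↦ false; u4 ↦ false; u5 ↦ true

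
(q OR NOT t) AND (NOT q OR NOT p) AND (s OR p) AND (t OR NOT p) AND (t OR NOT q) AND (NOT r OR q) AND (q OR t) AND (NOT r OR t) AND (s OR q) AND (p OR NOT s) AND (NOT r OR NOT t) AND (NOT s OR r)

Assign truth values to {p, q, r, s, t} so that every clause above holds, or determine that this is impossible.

UNSATISFIABLE

Suppose q = true.
From the singleton clause (NOT p), p = false.
From the singleton clause (s), s = true.
But (NOT s) is also a unit clause — contradiction.
Undo q and try q = false.
From the singleton clause (NOT t), t = false.
But (t) is also a unit clause — contradiction.
Both values of q lead to a conflict.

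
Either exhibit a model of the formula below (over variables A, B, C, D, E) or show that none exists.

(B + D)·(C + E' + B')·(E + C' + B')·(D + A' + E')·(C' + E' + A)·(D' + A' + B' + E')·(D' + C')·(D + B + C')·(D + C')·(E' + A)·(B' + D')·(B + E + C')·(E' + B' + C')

Branch on B: set B = 0.
(D) alone gives D = 1.
(C') alone gives C = 0.
Branch on E: set E = 0.
All clauses hold; A can take either value.

A=1; B=0; C=0; D=1; E=0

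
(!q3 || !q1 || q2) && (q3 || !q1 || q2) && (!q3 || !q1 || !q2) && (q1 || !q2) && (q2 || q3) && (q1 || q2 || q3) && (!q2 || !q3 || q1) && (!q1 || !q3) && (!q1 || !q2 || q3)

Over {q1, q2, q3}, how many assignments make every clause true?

There are 2^3 = 8 truth assignments over (q1, q2, q3).
Check each against the 9 clauses (columns in the order q1, q2, q3):
  F F F  ✗ fails (q2 || q3)
  F F T  ✓ satisfies all
  F T F  ✗ fails (q1 || !q2)
  F T T  ✗ fails (q1 || !q2)
  T F F  ✗ fails (q3 || !q1 || q2)
  T F T  ✗ fails (!q3 || !q1 || q2)
  T T F  ✗ fails (!q1 || !q2 || q3)
  T T T  ✗ fails (!q3 || !q1 || !q2)
1 of the 8 rows is a model.

1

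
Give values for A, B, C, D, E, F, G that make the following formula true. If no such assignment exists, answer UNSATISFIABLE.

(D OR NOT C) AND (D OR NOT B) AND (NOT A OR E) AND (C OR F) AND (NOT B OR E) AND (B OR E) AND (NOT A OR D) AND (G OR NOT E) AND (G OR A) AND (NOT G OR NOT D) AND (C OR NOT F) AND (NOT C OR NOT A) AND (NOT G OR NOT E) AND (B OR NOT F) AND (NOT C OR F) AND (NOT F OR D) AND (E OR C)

UNSATISFIABLE

Try D = true.
The clause (NOT G) is unit, so G = false.
The clause (NOT E) is unit, so E = false.
The clause (NOT A) is unit, so A = false.
But (A) is also a unit clause — contradiction.
Backtrack on D: now try D = false.
The clause (NOT C) is unit, so C = false.
The clause (NOT B) is unit, so B = false.
The clause (F) is unit, so F = true.
But (NOT F) is also a unit clause — contradiction.
Either choice for D ends in contradiction.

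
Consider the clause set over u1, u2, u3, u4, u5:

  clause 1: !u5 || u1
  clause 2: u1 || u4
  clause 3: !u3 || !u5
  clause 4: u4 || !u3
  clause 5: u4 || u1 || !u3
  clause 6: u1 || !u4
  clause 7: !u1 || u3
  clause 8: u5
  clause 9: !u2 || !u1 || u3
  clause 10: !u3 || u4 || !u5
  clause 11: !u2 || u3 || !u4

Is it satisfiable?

No

From the singleton clause (u5), u5 = true.
From the singleton clause (u1), u1 = true.
From the singleton clause (!u3), u3 = false.
Now (u3) is unsatisfied and unit — conflict.
No assignment satisfies every clause.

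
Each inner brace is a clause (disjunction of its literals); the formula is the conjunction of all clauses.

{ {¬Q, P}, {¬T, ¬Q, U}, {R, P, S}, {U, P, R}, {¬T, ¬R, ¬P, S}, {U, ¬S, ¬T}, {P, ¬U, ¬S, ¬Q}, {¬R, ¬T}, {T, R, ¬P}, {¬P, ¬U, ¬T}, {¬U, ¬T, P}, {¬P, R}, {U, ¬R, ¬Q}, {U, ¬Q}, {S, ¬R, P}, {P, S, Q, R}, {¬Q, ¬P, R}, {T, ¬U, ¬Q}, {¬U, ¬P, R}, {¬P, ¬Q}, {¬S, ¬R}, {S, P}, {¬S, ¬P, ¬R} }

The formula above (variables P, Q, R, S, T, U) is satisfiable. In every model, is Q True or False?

False

Suppose Q = True.
(P) alone gives P = True.
That conflicts with the unit clause (¬P).
So every satisfying assignment has Q = False.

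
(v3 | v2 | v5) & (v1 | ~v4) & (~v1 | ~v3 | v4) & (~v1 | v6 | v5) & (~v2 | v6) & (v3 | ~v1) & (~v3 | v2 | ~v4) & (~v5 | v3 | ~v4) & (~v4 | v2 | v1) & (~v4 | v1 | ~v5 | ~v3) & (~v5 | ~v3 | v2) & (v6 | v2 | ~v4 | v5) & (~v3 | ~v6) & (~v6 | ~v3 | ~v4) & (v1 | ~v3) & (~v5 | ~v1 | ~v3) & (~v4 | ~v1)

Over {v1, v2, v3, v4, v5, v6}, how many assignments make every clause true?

There are 2^6 = 64 truth assignments over (v1, v2, v3, v4, v5, v6).
Split on v4. With v4 = 1, the clauses containing v4 are satisfied and ~v4 drops from the rest; 0 of the 2^5 = 32 assignments to the other variables satisfy what remains.
With v4 = 0, by the same count on the reduced clause set, 4 assignments work.
(One model: v1=F, v2=F, v3=F, v4=F, v5=T, v6=F.)
Total: 0 + 4 = 4.

4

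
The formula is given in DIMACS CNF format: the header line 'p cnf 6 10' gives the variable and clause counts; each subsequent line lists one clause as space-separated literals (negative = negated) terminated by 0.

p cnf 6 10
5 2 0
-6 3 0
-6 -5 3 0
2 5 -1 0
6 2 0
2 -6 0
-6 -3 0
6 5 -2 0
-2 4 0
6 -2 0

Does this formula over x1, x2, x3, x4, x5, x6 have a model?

No

Branch on x5: set x5 = True.
Branch on x6: set x6 = False.
Unit clause (x2) forces x2 = True.
Now (¬x2) is unsatisfied and unit — conflict.
Undo x6 and try x6 = True.
Unit clause (x3) forces x3 = True.
Now (¬x3) is unsatisfied and unit — conflict.
Either choice for x6 ends in contradiction.
Undo x5 and try x5 = False.
Unit clause (x2) forces x2 = True.
Unit clause (x6) forces x6 = True.
Unit clause (x3) forces x3 = True.
Now (¬x3) is unsatisfied and unit — conflict.
Either choice for x5 ends in contradiction.
No assignment satisfies every clause.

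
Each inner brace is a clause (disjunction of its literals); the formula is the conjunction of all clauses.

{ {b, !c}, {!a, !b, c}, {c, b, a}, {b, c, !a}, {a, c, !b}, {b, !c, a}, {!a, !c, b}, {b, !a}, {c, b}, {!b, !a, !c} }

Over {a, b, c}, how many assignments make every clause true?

There are 2^3 = 8 truth assignments over (a, b, c).
Split on c. With c = true, the clauses containing c are satisfied and !c drops from the rest; 1 of the 2^2 = 4 assignments to the other variables satisfy what remains.
With c = false, by the same count on the reduced clause set, 0 assignments work.
(One model: a=F, b=T, c=T.)
Total: 1 + 0 = 1.

1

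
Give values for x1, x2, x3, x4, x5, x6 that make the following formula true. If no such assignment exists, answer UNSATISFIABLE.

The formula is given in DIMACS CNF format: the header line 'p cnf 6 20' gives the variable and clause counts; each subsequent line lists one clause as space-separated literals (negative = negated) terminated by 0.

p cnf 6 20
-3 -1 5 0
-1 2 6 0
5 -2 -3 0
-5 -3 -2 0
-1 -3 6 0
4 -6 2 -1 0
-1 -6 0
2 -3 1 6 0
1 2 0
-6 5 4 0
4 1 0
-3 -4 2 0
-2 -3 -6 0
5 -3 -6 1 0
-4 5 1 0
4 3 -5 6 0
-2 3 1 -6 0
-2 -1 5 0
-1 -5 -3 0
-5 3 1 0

x1=True; x2=True; x3=False; x4=True; x5=True; x6=False

Branch on x1: set x1 = True.
(¬x6) alone gives x6 = False.
(x2) alone gives x2 = True.
(¬x3) alone gives x3 = False.
(x5) alone gives x5 = True.
(x4) alone gives x4 = True.
All clauses are satisfied.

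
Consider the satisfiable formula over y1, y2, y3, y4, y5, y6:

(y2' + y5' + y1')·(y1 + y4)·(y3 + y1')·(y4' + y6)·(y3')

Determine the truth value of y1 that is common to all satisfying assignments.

Suppose y1 = 1.
(y3) alone gives y3 = 1.
That conflicts with the unit clause (y3').
So every satisfying assignment has y1 = False.

False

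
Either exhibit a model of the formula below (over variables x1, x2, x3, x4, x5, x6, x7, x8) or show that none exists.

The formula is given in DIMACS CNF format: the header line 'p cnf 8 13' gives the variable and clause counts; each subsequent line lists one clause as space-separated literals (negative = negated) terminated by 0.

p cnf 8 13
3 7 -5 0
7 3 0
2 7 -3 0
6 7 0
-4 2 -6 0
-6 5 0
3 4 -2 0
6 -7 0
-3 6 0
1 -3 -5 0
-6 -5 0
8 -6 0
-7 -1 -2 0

Try x7 = True.
From the singleton clause (x6), x6 = True.
From the singleton clause (x5), x5 = True.
That conflicts with the unit clause (¬x5).
That branch fails; take x7 = False instead.
From the singleton clause (x3), x3 = True.
From the singleton clause (x2), x2 = True.
From the singleton clause (x6), x6 = True.
From the singleton clause (x5), x5 = True.
That conflicts with the unit clause (¬x5).
Neither x7 = True nor x7 = False works.

UNSATISFIABLE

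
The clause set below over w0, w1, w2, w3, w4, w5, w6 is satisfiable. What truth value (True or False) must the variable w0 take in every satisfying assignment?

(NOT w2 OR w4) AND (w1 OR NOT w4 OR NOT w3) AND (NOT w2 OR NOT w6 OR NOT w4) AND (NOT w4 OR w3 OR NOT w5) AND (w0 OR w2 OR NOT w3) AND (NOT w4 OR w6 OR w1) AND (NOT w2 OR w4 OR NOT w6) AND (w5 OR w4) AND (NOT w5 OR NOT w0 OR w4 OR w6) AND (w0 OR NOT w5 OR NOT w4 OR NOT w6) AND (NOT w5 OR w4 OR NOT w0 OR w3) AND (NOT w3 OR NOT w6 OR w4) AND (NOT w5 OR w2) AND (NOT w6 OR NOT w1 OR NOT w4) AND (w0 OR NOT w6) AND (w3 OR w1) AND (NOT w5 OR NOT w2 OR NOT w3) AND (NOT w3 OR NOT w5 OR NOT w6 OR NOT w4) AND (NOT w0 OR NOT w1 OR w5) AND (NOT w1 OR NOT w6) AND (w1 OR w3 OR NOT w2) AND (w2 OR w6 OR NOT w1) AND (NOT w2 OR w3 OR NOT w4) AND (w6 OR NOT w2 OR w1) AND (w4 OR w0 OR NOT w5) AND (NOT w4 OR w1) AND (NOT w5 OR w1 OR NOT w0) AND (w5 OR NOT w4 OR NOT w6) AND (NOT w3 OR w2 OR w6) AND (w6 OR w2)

Suppose w0 = true.
Suppose w2 = false.
The clause (NOT w5) is unit, so w5 = false.
The clause (w4) is unit, so w4 = true.
The clause (NOT w1) is unit, so w1 = false.
But (w1) is also a unit clause — contradiction.
Backtrack on w2: now try w2 = true.
The clause (w4) is unit, so w4 = true.
The clause (NOT w6) is unit, so w6 = false.
The clause (w1) is unit, so w1 = true.
The clause (w5) is unit, so w5 = true.
The clause (w3) is unit, so w3 = true.
But (NOT w3) is also a unit clause — contradiction.
Neither w2 = true nor w2 = false works.
So every satisfying assignment has w0 = False.

False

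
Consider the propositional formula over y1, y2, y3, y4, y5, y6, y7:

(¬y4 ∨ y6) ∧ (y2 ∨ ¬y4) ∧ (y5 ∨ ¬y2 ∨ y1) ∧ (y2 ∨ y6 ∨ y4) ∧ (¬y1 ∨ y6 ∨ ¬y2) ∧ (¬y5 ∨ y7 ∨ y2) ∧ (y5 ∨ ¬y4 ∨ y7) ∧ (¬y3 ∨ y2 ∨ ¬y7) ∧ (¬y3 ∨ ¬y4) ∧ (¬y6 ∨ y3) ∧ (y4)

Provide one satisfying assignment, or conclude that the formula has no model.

UNSATISFIABLE

The clause (y4) is unit, so y4 = True.
The clause (y6) is unit, so y6 = True.
The clause (y2) is unit, so y2 = True.
The clause (¬y3) is unit, so y3 = False.
That conflicts with the unit clause (y3).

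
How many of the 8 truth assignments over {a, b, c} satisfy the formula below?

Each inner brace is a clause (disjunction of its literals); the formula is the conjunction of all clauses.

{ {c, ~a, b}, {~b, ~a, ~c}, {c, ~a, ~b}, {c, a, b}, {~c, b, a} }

3

There are 2^3 = 8 truth assignments over (a, b, c).
Check each against the 5 clauses (columns in the order a, b, c):
  F F F  ✗ fails (c | a | b)
  F F T  ✗ fails (~c | b | a)
  F T F  ✓ satisfies all
  F T T  ✓ satisfies all
  T F F  ✗ fails (c | ~a | b)
  T F T  ✓ satisfies all
  T T F  ✗ fails (c | ~a | ~b)
  T T T  ✗ fails (~b | ~a | ~c)
3 of the 8 rows are models.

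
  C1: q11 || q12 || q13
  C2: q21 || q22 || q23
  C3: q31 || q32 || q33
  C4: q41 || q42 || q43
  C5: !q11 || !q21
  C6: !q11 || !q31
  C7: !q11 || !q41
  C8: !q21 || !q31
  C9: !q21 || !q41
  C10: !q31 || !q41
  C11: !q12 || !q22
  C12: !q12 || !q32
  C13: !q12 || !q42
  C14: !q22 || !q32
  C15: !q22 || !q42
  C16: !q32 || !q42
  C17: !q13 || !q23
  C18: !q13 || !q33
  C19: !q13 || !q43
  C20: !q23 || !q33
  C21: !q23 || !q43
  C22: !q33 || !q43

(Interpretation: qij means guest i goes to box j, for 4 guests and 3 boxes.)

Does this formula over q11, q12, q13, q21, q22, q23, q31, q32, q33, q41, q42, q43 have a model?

Unsatisfiable

Try q11 = false.
Try q12 = true.
From the singleton clause (!q22), q22 = false.
From the singleton clause (!q32), q32 = false.
From the singleton clause (!q42), q42 = false.
Try q21 = true.
From the singleton clause (!q31), q31 = false.
From the singleton clause (q33), q33 = true.
From the singleton clause (!q41), q41 = false.
From the singleton clause (q43), q43 = true.
That conflicts with the unit clause (!q43).
That branch fails; take q21 = false instead.
From the singleton clause (q23), q23 = true.
From the singleton clause (!q13), q13 = false.
From the singleton clause (!q33), q33 = false.
From the singleton clause (q31), q31 = true.
From the singleton clause (!q41), q41 = false.
From the singleton clause (q43), q43 = true.
That conflicts with the unit clause (!q43).
Neither q21 = true nor q21 = false works.
That branch fails; take q12 = false instead.
From the singleton clause (q13), q13 = true.
From the singleton clause (!q23), q23 = false.
From the singleton clause (!q33), q33 = false.
From the singleton clause (!q43), q43 = false.
Try q21 = true.
From the singleton clause (!q31), q31 = false.
From the singleton clause (q32), q32 = true.
From the singleton clause (!q41), q41 = false.
From the singleton clause (q42), q42 = true.
That conflicts with the unit clause (!q42).
That branch fails; take q21 = false instead.
From the singleton clause (q22), q22 = true.
From the singleton clause (!q32), q32 = false.
From the singleton clause (q31), q31 = true.
From the singleton clause (!q41), q41 = false.
From the singleton clause (q42), q42 = true.
That conflicts with the unit clause (!q42).
Neither q21 = true nor q21 = false works.
Neither q12 = true nor q12 = false works.
That branch fails; take q11 = true instead.
From the singleton clause (!q21), q21 = false.
From the singleton clause (!q31), q31 = false.
From the singleton clause (!q41), q41 = false.
Try q22 = true.
From the singleton clause (!q12), q12 = false.
From the singleton clause (!q32), q32 = false.
From the singleton clause (q33), q33 = true.
From the singleton clause (!q42), q42 = false.
From the singleton clause (q43), q43 = true.
That conflicts with the unit clause (!q43).
That branch fails; take q22 = false instead.
From the singleton clause (q23), q23 = true.
From the singleton clause (!q13), q13 = false.
From the singleton clause (!q33), q33 = false.
From the singleton clause (q32), q32 = true.
From the singleton clause (!q12), q12 = false.
From the singleton clause (!q42), q42 = false.
From the singleton clause (q43), q43 = true.
That conflicts with the unit clause (!q43).
Neither q22 = true nor q22 = false works.
Neither q11 = true nor q11 = false works.
No assignment satisfies every clause.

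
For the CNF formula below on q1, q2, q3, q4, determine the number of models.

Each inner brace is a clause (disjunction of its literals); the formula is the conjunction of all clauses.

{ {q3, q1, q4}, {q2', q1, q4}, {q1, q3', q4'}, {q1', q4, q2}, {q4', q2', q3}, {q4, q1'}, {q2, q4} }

There are 2^4 = 16 truth assignments over (q1, q2, q3, q4).
Check each against the 7 clauses (columns in the order q1, q2, q3, q4):
  F F F F  ✗ fails (q3 + q1 + q4)
  F F F T  ✓ satisfies all
  F F T F  ✗ fails (q2 + q4)
  F F T T  ✗ fails (q1 + q3' + q4')
  F T F F  ✗ fails (q3 + q1 + q4)
  F T F T  ✗ fails (q4' + q2' + q3)
  F T T F  ✗ fails (q2' + q1 + q4)
  F T T T  ✗ fails (q1 + q3' + q4')
  T F F F  ✗ fails (q1' + q4 + q2)
  T F F T  ✓ satisfies all
  T F T F  ✗ fails (q1' + q4 + q2)
  T F T T  ✓ satisfies all
  T T F F  ✗ fails (q4 + q1')
  T T F T  ✗ fails (q4' + q2' + q3)
  T T T F  ✗ fails (q4 + q1')
  T T T T  ✓ satisfies all
4 of the 16 rows are models.

4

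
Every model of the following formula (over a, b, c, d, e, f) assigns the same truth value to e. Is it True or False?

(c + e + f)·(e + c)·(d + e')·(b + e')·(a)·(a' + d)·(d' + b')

Suppose e = 1.
Unit clause (d) forces d = 1.
Unit clause (b) forces b = 1.
That conflicts with the unit clause (b').
So every satisfying assignment has e = False.

False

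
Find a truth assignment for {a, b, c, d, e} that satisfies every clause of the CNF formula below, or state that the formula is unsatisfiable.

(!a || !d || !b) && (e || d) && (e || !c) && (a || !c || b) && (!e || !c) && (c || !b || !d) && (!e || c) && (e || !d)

Try e = true.
Unit clause (!c) forces c = false.
But (c) is also a unit clause — contradiction.
Backtrack on e: now try e = false.
Unit clause (d) forces d = true.
But (!d) is also a unit clause — contradiction.
Either choice for e ends in contradiction.

UNSATISFIABLE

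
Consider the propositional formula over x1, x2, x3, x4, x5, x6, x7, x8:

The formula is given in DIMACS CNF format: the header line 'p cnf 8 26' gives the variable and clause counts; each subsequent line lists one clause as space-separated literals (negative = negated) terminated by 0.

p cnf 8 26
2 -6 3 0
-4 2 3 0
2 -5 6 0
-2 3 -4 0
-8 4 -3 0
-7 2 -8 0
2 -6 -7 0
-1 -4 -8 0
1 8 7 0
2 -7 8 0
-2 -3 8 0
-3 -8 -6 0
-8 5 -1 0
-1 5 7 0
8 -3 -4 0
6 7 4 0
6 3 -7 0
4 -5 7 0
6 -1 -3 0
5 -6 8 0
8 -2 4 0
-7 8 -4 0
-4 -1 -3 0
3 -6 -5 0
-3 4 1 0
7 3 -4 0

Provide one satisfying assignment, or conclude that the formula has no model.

Case x2 = True:
Case x3 = True:
The clause (x8) is unit, so x8 = True.
The clause (x4) is unit, so x4 = True.
The clause (¬x1) is unit, so x1 = False.
The clause (¬x6) is unit, so x6 = False.
All clauses hold; x5, x7 can take either value.

x1: False,  x2: True,  x3: True,  x4: True,  x5: True,  x6: False,  x7: False,  x8: True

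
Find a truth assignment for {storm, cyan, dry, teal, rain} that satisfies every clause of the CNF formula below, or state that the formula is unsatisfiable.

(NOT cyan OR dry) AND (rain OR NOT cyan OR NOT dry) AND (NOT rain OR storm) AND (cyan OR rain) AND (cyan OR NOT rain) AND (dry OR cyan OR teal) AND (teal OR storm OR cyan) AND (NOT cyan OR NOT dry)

Try cyan = false.
Unit clause (rain) forces rain = true.
Now (NOT rain) is unsatisfied and unit — conflict.
So cyan must be the other value — set cyan = true.
Unit clause (dry) forces dry = true.
Now (NOT dry) is unsatisfied and unit — conflict.
Neither cyan = true nor cyan = false works.

UNSATISFIABLE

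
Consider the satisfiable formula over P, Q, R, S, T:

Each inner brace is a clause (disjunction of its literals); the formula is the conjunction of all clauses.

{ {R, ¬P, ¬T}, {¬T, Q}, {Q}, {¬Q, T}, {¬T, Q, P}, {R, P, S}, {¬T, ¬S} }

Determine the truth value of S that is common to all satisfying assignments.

Suppose S = True.
Unit clause (Q) forces Q = True.
Unit clause (T) forces T = True.
Now (¬T) is unsatisfied and unit — conflict.
So every satisfying assignment has S = False.

False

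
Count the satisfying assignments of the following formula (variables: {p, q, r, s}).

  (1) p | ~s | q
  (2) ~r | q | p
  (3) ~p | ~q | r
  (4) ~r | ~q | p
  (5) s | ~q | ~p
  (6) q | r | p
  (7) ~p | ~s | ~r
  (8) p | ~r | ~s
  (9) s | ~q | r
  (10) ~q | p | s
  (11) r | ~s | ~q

There are 2^4 = 16 truth assignments over (p, q, r, s).
Check each against the 11 clauses (columns in the order p, q, r, s):
  F F F F  ✗ fails (q | r | p)
  F F F T  ✗ fails (p | ~s | q)
  F F T F  ✗ fails (~r | q | p)
  F F T T  ✗ fails (p | ~s | q)
  F T F F  ✗ fails (s | ~q | r)
  F T F T  ✗ fails (r | ~s | ~q)
  F T T F  ✗ fails (~r | ~q | p)
  F T T T  ✗ fails (~r | ~q | p)
  T F F F  ✓ satisfies all
  T F F T  ✓ satisfies all
  T F T F  ✓ satisfies all
  T F T T  ✗ fails (~p | ~s | ~r)
  T T F F  ✗ fails (~p | ~q | r)
  T T F T  ✗ fails (~p | ~q | r)
  T T T F  ✗ fails (s | ~q | ~p)
  T T T T  ✗ fails (~p | ~s | ~r)
3 of the 16 rows are models.

3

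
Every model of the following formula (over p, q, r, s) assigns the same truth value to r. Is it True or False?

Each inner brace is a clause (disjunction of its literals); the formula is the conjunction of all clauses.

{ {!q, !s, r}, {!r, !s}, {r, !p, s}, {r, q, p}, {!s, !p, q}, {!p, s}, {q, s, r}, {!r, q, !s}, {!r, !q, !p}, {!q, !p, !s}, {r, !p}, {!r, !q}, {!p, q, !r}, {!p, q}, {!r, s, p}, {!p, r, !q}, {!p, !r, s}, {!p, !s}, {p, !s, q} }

False

Suppose r = true.
From the singleton clause (!s), s = false.
From the singleton clause (!p), p = false.
But (p) is also a unit clause — contradiction.
So every satisfying assignment has r = False.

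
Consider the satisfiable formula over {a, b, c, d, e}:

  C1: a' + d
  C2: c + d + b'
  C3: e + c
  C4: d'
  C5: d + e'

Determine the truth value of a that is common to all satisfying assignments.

False

Suppose a = 1.
Unit clause (d) forces d = 1.
But (d') is also a unit clause — contradiction.
So every satisfying assignment has a = False.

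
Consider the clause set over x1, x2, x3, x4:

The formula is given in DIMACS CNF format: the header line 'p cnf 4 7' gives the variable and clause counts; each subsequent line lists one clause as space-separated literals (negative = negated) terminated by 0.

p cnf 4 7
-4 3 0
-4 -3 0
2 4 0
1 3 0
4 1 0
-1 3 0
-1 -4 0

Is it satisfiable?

Yes

Try x4 = False.
From the singleton clause (x2), x2 = True.
From the singleton clause (x1), x1 = True.
From the singleton clause (x3), x3 = True.
All clauses are satisfied.
A satisfying assignment: x1 ↦ True, x2 ↦ True, x3 ↦ True, x4 ↦ False.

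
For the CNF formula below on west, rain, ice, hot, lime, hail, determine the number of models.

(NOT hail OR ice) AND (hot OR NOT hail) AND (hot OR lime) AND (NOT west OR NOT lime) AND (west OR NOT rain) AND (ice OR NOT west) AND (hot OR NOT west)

There are 2^6 = 64 truth assignments over (west, rain, ice, hot, lime, hail).
Split on lime. With lime = true, the clauses containing lime are satisfied and NOT lime drops from the rest; 5 of the 2^5 = 32 assignments to the other variables satisfy what remains.
With lime = false, by the same count on the reduced clause set, 7 assignments work.
Total: 5 + 7 = 12.

12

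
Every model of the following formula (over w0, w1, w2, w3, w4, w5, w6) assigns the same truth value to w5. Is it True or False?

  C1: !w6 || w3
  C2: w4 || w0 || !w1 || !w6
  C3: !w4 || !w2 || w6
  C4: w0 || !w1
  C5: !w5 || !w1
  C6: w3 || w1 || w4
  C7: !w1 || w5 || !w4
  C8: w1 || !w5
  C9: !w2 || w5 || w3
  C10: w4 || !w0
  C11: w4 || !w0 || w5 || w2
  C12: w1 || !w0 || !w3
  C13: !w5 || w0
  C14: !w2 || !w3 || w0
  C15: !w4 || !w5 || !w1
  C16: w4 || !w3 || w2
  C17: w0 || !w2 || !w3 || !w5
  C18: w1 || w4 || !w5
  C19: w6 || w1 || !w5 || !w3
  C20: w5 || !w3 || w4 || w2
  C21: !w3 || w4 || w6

False

Suppose w5 = true.
From the singleton clause (!w1), w1 = false.
But (w1) is also a unit clause — contradiction.
So every satisfying assignment has w5 = False.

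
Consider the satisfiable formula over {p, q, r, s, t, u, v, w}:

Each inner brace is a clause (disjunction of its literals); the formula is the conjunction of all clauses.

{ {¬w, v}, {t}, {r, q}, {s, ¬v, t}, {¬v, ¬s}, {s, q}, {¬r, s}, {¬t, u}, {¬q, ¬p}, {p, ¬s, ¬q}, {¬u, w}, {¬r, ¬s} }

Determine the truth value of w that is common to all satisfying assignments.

Suppose w = False.
From the singleton clause (t), t = True.
From the singleton clause (u), u = True.
Now (¬u) is unsatisfied and unit — conflict.
So every satisfying assignment has w = True.

True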